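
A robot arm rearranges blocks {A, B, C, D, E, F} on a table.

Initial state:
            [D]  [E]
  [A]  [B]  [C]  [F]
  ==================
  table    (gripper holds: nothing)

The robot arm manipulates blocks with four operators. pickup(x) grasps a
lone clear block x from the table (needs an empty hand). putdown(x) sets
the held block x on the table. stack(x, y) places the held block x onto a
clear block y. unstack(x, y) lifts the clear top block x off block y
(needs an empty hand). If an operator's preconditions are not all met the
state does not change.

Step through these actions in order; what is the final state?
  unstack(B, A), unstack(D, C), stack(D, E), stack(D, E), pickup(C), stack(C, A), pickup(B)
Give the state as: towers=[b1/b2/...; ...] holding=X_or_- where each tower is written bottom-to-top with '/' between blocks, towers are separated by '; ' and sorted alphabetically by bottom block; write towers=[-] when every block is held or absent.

step 1 (unstack(B, A)) [no-op]: towers=[A; B; C/D; F/E] holding=-
step 2 (unstack(D, C)): towers=[A; B; C; F/E] holding=D
step 3 (stack(D, E)): towers=[A; B; C; F/E/D] holding=-
step 4 (stack(D, E)) [no-op]: towers=[A; B; C; F/E/D] holding=-
step 5 (pickup(C)): towers=[A; B; F/E/D] holding=C
step 6 (stack(C, A)): towers=[A/C; B; F/E/D] holding=-
step 7 (pickup(B)): towers=[A/C; F/E/D] holding=B

towers=[A/C; F/E/D] holding=B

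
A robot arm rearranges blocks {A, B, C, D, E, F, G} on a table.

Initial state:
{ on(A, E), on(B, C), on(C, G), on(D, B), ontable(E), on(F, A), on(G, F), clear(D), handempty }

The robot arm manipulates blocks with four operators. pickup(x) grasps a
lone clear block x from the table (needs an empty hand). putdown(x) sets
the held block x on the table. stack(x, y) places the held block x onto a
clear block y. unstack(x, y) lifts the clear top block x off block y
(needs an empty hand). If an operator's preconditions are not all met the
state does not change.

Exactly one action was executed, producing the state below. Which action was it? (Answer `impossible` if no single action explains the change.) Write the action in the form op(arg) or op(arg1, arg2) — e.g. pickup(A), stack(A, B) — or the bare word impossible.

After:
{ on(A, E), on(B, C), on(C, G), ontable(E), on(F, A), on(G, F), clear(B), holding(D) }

target: towers=[E/A/F/G/C/B] holding=D
     unstack(D, B) → towers=[E/A/F/G/C/B] holding=D  ← match

unstack(D, B)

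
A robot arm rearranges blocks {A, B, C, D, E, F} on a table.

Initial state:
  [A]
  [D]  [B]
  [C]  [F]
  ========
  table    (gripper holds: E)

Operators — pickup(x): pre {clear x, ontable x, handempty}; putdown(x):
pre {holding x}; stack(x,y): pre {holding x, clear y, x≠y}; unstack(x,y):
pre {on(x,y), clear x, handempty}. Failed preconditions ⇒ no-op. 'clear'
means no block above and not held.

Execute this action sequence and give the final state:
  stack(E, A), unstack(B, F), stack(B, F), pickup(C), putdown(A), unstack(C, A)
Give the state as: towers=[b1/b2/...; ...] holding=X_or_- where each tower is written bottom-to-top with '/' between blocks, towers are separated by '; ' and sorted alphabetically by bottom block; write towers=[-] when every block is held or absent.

step 1 (stack(E, A)): towers=[C/D/A/E; F/B] holding=-
step 2 (unstack(B, F)): towers=[C/D/A/E; F] holding=B
step 3 (stack(B, F)): towers=[C/D/A/E; F/B] holding=-
step 4 (pickup(C)) [no-op]: towers=[C/D/A/E; F/B] holding=-
step 5 (putdown(A)) [no-op]: towers=[C/D/A/E; F/B] holding=-
step 6 (unstack(C, A)) [no-op]: towers=[C/D/A/E; F/B] holding=-

towers=[C/D/A/E; F/B] holding=-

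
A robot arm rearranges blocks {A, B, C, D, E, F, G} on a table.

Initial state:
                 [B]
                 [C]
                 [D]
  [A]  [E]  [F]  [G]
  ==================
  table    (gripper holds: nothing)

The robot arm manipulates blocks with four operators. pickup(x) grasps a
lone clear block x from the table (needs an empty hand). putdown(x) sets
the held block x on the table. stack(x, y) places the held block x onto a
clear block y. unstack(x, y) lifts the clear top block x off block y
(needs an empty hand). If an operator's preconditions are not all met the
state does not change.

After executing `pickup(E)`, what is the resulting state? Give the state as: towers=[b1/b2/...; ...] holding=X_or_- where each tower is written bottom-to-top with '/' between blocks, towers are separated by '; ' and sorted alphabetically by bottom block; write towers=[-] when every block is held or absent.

towers=[A; F; G/D/C/B] holding=E

before: towers=[A; E; F; G/D/C/B] holding=-
pre[pickup(E)]: clear(E) yes, ontable(E) yes, handempty yes
all met → apply pickup(E)
after:  towers=[A; F; G/D/C/B] holding=E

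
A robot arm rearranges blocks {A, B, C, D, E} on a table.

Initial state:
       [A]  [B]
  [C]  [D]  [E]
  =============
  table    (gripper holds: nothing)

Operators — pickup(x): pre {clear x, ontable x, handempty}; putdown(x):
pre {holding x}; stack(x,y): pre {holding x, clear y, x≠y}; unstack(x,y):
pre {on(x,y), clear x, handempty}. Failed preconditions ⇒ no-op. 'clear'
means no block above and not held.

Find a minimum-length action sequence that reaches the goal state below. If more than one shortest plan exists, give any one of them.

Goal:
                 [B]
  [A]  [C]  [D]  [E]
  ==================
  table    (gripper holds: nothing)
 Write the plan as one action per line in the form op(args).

step 1 (unstack(A, D)): towers=[C; D; E/B] holding=A
step 2 (putdown(A)): towers=[A; C; D; E/B] holding=-
goal check: towers=[A; C; D; E/B] holding=- — reached (length 2, optimal by BFS)

unstack(A, D)
putdown(A)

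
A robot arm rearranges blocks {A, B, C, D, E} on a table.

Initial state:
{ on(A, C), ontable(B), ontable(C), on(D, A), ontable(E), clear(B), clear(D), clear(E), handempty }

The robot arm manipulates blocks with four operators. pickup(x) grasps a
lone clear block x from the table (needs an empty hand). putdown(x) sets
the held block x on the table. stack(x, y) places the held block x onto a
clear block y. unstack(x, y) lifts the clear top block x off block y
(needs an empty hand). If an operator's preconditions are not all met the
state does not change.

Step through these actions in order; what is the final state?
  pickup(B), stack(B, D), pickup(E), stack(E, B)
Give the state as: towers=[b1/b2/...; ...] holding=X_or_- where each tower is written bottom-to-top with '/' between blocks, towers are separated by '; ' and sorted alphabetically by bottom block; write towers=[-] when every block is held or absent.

step 1 (pickup(B)): towers=[C/A/D; E] holding=B
step 2 (stack(B, D)): towers=[C/A/D/B; E] holding=-
step 3 (pickup(E)): towers=[C/A/D/B] holding=E
step 4 (stack(E, B)): towers=[C/A/D/B/E] holding=-

towers=[C/A/D/B/E] holding=-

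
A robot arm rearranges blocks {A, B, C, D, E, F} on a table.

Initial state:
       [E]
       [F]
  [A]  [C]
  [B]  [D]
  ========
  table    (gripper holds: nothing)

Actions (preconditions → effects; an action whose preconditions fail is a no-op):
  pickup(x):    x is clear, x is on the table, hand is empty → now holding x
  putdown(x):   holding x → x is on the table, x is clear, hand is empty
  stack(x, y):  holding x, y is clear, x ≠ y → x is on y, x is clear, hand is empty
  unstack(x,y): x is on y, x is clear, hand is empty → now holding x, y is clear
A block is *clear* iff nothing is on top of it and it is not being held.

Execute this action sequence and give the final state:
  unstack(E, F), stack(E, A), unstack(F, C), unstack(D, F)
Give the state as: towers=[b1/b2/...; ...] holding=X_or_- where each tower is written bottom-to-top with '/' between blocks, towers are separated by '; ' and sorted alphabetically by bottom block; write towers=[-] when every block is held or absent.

step 1 (unstack(E, F)): towers=[B/A; D/C/F] holding=E
step 2 (stack(E, A)): towers=[B/A/E; D/C/F] holding=-
step 3 (unstack(F, C)): towers=[B/A/E; D/C] holding=F
step 4 (unstack(D, F)) [no-op]: towers=[B/A/E; D/C] holding=F

towers=[B/A/E; D/C] holding=F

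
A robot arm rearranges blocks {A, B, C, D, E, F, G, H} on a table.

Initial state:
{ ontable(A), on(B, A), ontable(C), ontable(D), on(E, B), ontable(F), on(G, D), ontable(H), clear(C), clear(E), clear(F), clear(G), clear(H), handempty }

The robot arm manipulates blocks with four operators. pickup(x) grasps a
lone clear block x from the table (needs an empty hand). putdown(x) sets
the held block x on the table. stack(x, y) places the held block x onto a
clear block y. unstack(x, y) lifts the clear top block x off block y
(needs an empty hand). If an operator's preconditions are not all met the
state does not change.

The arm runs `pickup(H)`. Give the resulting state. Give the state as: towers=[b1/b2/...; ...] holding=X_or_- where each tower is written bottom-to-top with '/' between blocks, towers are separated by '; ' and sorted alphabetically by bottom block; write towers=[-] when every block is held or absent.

towers=[A/B/E; C; D/G; F] holding=H

before: towers=[A/B/E; C; D/G; F; H] holding=-
pre[pickup(H)]: clear(H) ✓, ontable(H) ✓, handempty ✓
all met → apply pickup(H)
after:  towers=[A/B/E; C; D/G; F] holding=H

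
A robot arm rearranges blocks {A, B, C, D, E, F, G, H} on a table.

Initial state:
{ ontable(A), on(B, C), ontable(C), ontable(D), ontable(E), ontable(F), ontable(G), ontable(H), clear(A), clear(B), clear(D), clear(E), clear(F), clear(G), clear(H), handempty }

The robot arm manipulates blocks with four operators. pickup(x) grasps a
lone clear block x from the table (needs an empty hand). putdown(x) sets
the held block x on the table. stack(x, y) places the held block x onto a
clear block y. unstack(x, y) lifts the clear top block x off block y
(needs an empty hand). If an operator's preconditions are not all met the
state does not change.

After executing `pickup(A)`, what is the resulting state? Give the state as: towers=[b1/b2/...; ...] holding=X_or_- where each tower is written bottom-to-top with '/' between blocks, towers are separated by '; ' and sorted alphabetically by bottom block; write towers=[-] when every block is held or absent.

before: towers=[A; C/B; D; E; F; G; H] holding=-
pre[pickup(A)]: clear(A) yes, ontable(A) yes, handempty yes
all met → apply pickup(A)
after:  towers=[C/B; D; E; F; G; H] holding=A

towers=[C/B; D; E; F; G; H] holding=A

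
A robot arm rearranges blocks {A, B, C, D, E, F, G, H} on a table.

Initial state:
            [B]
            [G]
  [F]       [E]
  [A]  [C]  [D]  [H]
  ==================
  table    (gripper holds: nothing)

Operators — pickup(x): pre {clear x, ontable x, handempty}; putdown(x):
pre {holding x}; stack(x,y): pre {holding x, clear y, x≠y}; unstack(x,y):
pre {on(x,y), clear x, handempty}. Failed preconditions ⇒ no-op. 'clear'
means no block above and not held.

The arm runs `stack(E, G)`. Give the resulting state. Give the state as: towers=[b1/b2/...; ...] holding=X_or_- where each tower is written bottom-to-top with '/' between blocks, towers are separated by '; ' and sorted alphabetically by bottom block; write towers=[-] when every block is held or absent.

towers=[A/F; C; D/E/G/B; H] holding=-

before: towers=[A/F; C; D/E/G/B; H] holding=-
pre[stack(E, G)]: holding(E) ✗, clear(G) ✗, E≠G ✓
holding(E), clear(G) unmet → stack(E, G) is a no-op
after:  towers=[A/F; C; D/E/G/B; H] holding=-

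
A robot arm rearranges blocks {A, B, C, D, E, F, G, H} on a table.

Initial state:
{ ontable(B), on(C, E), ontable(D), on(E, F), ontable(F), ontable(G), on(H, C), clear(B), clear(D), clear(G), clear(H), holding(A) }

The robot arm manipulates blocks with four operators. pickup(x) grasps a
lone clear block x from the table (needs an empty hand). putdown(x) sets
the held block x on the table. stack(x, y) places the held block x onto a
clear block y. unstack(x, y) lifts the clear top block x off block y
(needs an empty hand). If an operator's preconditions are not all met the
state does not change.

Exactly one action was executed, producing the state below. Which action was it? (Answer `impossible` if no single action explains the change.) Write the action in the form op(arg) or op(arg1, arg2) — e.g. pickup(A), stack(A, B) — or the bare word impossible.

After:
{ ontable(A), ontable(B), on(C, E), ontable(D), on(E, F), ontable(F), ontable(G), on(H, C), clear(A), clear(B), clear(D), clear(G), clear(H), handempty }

putdown(A)

target: towers=[A; B; D; F/E/C/H; G] holding=-
        putdown(A) → towers=[A; B; D; F/E/C/H; G] holding=-  ← match
       stack(A, G) → towers=[B; D; F/E/C/H; G/A] holding=-
       stack(A, H) → towers=[B; D; F/E/C/H/A; G] holding=-
       stack(A, B) → towers=[B/A; D; F/E/C/H; G] holding=-
       stack(A, D) → towers=[B; D/A; F/E/C/H; G] holding=-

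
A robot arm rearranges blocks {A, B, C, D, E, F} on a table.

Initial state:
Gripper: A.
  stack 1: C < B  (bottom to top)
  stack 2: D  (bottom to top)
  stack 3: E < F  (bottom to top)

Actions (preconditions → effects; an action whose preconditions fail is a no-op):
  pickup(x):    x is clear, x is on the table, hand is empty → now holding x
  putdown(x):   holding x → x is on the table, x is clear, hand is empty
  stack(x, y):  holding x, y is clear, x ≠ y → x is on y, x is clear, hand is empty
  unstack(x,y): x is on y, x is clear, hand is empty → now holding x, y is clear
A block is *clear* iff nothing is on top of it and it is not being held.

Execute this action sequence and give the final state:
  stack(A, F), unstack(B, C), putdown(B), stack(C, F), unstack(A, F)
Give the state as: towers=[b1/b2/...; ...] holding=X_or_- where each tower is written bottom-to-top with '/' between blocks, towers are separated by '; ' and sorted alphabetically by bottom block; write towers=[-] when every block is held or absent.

towers=[B; C; D; E/F] holding=A

step 1 (stack(A, F)): towers=[C/B; D; E/F/A] holding=-
step 2 (unstack(B, C)): towers=[C; D; E/F/A] holding=B
step 3 (putdown(B)): towers=[B; C; D; E/F/A] holding=-
step 4 (stack(C, F)) [no-op]: towers=[B; C; D; E/F/A] holding=-
step 5 (unstack(A, F)): towers=[B; C; D; E/F] holding=A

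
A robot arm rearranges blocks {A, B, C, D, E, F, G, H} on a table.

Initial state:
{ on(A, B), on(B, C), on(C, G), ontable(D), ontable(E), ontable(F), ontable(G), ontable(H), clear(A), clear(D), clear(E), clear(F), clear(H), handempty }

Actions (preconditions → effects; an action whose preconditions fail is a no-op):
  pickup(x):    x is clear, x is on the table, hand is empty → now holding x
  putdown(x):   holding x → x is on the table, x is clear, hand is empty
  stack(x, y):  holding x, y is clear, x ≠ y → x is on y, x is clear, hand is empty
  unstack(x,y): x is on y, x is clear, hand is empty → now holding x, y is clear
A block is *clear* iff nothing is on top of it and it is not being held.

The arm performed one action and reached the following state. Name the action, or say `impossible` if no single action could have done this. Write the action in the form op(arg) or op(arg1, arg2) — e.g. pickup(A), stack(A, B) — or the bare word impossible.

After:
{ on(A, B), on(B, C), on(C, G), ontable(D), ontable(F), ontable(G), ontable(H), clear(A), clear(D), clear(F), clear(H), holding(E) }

pickup(E)

target: towers=[D; F; G/C/B/A; H] holding=E
     unstack(A, B) → towers=[D; E; F; G/C/B; H] holding=A
         pickup(E) → towers=[D; F; G/C/B/A; H] holding=E  ← match
         pickup(H) → towers=[D; E; F; G/C/B/A] holding=H
         pickup(F) → towers=[D; E; G/C/B/A; H] holding=F
         pickup(D) → towers=[E; F; G/C/B/A; H] holding=D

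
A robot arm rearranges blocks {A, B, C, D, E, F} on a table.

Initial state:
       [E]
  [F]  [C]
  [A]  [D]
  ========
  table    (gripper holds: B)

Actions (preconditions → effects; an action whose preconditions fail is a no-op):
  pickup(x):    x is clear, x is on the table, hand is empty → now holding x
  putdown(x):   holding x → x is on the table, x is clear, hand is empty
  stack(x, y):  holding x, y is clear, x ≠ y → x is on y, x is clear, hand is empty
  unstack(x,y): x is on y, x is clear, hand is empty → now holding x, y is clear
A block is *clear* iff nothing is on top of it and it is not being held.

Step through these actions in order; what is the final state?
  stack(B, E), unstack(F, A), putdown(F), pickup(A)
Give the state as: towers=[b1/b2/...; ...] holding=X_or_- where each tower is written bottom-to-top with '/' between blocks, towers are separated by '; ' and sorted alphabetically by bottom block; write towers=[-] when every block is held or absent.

step 1 (stack(B, E)): towers=[A/F; D/C/E/B] holding=-
step 2 (unstack(F, A)): towers=[A; D/C/E/B] holding=F
step 3 (putdown(F)): towers=[A; D/C/E/B; F] holding=-
step 4 (pickup(A)): towers=[D/C/E/B; F] holding=A

towers=[D/C/E/B; F] holding=A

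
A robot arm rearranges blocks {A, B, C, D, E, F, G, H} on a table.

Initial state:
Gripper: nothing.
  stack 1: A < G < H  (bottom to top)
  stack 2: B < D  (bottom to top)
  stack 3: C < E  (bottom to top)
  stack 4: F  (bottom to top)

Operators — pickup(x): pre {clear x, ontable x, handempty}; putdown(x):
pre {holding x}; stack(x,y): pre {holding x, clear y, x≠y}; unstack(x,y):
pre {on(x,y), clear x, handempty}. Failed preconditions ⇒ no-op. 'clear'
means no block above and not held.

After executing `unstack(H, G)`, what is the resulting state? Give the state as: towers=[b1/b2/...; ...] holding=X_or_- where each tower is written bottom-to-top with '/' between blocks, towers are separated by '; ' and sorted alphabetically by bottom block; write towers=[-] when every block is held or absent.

before: towers=[A/G/H; B/D; C/E; F] holding=-
pre[unstack(H, G)]: on(H,G) ✓, clear(H) ✓, handempty ✓
all met → apply unstack(H, G)
after:  towers=[A/G; B/D; C/E; F] holding=H

towers=[A/G; B/D; C/E; F] holding=H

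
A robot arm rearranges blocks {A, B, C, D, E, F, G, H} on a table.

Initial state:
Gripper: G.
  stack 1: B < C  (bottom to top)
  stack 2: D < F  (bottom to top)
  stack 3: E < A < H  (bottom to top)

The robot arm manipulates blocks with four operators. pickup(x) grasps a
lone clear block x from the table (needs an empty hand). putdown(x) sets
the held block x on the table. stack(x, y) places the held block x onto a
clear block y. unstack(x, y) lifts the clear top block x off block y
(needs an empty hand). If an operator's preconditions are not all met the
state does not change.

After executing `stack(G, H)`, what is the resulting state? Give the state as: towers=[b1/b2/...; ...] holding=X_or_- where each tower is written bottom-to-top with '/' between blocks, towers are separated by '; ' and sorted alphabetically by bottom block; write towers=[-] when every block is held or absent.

towers=[B/C; D/F; E/A/H/G] holding=-

before: towers=[B/C; D/F; E/A/H] holding=G
pre[stack(G, H)]: holding(G) yes, clear(H) yes, G≠H yes
all met → apply stack(G, H)
after:  towers=[B/C; D/F; E/A/H/G] holding=-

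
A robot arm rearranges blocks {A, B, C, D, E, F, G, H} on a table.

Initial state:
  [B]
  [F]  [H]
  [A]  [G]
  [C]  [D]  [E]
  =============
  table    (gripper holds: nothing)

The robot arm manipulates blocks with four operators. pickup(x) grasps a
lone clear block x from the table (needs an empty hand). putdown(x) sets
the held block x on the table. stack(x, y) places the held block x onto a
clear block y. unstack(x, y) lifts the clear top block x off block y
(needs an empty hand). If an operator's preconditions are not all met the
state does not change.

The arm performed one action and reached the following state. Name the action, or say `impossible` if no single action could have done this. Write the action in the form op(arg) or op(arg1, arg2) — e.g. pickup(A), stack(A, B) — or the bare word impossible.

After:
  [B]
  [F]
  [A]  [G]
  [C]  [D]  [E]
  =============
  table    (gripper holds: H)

target: towers=[C/A/F/B; D/G; E] holding=H
         pickup(E) → towers=[C/A/F/B; D/G/H] holding=E
     unstack(H, G) → towers=[C/A/F/B; D/G; E] holding=H  ← match
     unstack(B, F) → towers=[C/A/F; D/G/H; E] holding=B

unstack(H, G)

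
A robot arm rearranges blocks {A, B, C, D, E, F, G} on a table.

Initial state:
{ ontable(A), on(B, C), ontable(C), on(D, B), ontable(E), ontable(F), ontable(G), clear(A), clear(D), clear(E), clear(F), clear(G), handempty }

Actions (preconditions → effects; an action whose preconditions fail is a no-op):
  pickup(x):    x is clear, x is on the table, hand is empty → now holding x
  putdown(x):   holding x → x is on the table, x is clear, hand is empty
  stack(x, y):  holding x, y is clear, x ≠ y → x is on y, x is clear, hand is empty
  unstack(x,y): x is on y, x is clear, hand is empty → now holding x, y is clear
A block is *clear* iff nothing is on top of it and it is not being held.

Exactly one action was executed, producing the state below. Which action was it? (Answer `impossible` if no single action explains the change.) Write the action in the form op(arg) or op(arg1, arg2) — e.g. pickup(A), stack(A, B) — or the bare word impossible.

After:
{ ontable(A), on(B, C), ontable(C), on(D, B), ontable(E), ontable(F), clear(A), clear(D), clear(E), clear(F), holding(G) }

target: towers=[A; C/B/D; E; F] holding=G
         pickup(F) → towers=[A; C/B/D; E; G] holding=F
         pickup(G) → towers=[A; C/B/D; E; F] holding=G  ← match
     unstack(D, B) → towers=[A; C/B; E; F; G] holding=D
         pickup(A) → towers=[C/B/D; E; F; G] holding=A
         pickup(E) → towers=[A; C/B/D; F; G] holding=E

pickup(G)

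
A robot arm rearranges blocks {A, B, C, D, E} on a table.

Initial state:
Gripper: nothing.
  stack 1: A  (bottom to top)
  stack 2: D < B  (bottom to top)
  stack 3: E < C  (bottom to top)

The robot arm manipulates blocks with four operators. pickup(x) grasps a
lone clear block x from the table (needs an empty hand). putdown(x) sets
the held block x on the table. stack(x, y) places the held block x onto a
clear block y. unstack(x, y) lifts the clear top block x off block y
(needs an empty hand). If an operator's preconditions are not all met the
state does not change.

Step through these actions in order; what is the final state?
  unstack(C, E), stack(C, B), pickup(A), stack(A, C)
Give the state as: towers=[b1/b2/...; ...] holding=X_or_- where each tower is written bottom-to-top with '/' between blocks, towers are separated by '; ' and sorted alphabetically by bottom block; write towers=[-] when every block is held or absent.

step 1 (unstack(C, E)): towers=[A; D/B; E] holding=C
step 2 (stack(C, B)): towers=[A; D/B/C; E] holding=-
step 3 (pickup(A)): towers=[D/B/C; E] holding=A
step 4 (stack(A, C)): towers=[D/B/C/A; E] holding=-

towers=[D/B/C/A; E] holding=-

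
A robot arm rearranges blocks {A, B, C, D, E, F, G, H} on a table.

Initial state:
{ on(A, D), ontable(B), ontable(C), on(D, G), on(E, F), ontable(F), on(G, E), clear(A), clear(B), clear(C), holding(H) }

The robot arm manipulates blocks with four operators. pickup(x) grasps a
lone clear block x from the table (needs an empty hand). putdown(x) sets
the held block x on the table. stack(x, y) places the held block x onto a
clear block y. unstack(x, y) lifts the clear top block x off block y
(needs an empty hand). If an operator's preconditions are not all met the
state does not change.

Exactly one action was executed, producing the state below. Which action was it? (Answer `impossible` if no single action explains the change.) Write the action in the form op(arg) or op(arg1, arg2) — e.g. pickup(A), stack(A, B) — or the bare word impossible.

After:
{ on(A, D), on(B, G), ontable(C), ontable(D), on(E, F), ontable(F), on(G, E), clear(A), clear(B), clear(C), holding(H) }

impossible

target: towers=[C; D/A; F/E/G/B] holding=H
        putdown(H) → towers=[B; C; F/E/G/D/A; H] holding=-
       stack(H, A) → towers=[B; C; F/E/G/D/A/H] holding=-
       stack(H, B) → towers=[B/H; C; F/E/G/D/A] holding=-
       stack(H, C) → towers=[B; C/H; F/E/G/D/A] holding=-
none of the 4 applicable actions match → impossible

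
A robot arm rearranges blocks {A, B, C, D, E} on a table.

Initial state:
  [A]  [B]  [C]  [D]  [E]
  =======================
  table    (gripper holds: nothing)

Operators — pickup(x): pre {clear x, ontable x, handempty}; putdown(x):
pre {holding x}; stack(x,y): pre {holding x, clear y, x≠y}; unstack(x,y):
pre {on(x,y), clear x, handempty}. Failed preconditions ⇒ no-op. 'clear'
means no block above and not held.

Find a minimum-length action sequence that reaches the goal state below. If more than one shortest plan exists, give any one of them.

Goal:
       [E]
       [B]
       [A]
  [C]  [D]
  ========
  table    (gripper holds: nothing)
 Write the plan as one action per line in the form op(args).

step 1 (pickup(A)): towers=[B; C; D; E] holding=A
step 2 (stack(A, D)): towers=[B; C; D/A; E] holding=-
step 3 (pickup(B)): towers=[C; D/A; E] holding=B
step 4 (stack(B, A)): towers=[C; D/A/B; E] holding=-
step 5 (pickup(E)): towers=[C; D/A/B] holding=E
step 6 (stack(E, B)): towers=[C; D/A/B/E] holding=-
goal check: towers=[C; D/A/B/E] holding=- — reached (length 6, optimal by BFS)

pickup(A)
stack(A, D)
pickup(B)
stack(B, A)
pickup(E)
stack(E, B)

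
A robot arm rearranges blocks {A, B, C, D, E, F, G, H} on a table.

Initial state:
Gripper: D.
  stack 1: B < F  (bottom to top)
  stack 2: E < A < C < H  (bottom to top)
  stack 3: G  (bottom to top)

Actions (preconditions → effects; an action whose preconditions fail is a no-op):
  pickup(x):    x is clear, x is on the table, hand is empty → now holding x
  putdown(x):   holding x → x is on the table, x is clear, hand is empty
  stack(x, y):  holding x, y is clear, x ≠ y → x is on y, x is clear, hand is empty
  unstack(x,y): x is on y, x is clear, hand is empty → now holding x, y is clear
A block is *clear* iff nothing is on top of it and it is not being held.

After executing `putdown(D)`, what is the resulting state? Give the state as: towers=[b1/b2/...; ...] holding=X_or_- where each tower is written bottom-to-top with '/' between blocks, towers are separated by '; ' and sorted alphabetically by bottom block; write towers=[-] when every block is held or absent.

towers=[B/F; D; E/A/C/H; G] holding=-

before: towers=[B/F; E/A/C/H; G] holding=D
pre[putdown(D)]: holding(D) yes
all met → apply putdown(D)
after:  towers=[B/F; D; E/A/C/H; G] holding=-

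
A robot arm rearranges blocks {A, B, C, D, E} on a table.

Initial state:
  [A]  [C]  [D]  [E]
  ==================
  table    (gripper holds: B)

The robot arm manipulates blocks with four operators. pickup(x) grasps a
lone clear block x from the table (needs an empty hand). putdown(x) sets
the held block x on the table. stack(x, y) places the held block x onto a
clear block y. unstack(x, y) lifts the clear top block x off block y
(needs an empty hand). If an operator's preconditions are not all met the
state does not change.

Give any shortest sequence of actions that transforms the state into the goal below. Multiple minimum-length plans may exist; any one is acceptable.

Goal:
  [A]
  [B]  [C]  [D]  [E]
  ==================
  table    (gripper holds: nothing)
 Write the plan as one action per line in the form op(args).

step 1 (putdown(B)): towers=[A; B; C; D; E] holding=-
step 2 (pickup(A)): towers=[B; C; D; E] holding=A
step 3 (stack(A, B)): towers=[B/A; C; D; E] holding=-
goal check: towers=[B/A; C; D; E] holding=- — reached (length 3, optimal by BFS)

putdown(B)
pickup(A)
stack(A, B)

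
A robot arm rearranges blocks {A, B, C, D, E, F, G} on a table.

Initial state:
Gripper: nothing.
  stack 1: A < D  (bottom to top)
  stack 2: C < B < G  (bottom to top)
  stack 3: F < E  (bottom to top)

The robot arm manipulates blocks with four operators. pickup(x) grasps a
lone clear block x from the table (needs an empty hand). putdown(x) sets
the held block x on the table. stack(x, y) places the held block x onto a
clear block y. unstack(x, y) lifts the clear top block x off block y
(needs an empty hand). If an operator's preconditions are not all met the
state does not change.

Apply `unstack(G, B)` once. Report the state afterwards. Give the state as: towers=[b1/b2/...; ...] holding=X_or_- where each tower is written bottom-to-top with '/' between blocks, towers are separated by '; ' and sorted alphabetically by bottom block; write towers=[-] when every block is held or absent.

towers=[A/D; C/B; F/E] holding=G

before: towers=[A/D; C/B/G; F/E] holding=-
pre[unstack(G, B)]: on(G,B) ✓, clear(G) ✓, handempty ✓
all met → apply unstack(G, B)
after:  towers=[A/D; C/B; F/E] holding=G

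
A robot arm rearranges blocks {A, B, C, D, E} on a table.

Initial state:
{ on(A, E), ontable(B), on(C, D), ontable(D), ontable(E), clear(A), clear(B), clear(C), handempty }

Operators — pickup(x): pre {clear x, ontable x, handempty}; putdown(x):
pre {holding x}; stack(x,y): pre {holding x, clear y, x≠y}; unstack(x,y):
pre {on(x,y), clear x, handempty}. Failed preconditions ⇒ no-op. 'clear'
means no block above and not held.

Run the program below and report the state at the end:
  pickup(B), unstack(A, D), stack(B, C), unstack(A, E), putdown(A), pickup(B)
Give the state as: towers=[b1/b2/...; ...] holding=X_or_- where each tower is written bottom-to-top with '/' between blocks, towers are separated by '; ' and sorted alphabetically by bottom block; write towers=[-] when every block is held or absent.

step 1 (pickup(B)): towers=[D/C; E/A] holding=B
step 2 (unstack(A, D)) [no-op]: towers=[D/C; E/A] holding=B
step 3 (stack(B, C)): towers=[D/C/B; E/A] holding=-
step 4 (unstack(A, E)): towers=[D/C/B; E] holding=A
step 5 (putdown(A)): towers=[A; D/C/B; E] holding=-
step 6 (pickup(B)) [no-op]: towers=[A; D/C/B; E] holding=-

towers=[A; D/C/B; E] holding=-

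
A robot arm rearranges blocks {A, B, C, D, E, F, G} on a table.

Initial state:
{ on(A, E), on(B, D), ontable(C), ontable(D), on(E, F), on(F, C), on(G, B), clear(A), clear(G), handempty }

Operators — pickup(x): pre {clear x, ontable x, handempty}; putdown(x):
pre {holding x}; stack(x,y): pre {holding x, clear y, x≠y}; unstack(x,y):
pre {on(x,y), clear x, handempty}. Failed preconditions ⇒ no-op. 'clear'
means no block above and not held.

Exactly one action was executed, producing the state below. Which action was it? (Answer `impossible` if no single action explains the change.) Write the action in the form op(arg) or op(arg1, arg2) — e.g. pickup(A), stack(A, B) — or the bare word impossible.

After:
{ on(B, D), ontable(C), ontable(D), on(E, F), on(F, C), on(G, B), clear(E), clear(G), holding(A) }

unstack(A, E)

target: towers=[C/F/E; D/B/G] holding=A
     unstack(G, B) → towers=[C/F/E/A; D/B] holding=G
     unstack(A, E) → towers=[C/F/E; D/B/G] holding=A  ← match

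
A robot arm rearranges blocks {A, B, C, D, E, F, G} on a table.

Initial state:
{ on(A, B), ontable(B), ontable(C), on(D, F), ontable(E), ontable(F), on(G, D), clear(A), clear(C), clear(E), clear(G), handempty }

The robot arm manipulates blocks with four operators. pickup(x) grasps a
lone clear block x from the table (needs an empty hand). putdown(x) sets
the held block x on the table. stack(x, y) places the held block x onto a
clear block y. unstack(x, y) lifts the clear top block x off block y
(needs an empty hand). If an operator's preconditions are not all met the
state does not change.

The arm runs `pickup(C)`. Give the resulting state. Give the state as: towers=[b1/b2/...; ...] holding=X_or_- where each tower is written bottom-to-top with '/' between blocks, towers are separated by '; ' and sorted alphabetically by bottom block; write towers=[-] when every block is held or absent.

before: towers=[B/A; C; E; F/D/G] holding=-
pre[pickup(C)]: clear(C) yes, ontable(C) yes, handempty yes
all met → apply pickup(C)
after:  towers=[B/A; E; F/D/G] holding=C

towers=[B/A; E; F/D/G] holding=C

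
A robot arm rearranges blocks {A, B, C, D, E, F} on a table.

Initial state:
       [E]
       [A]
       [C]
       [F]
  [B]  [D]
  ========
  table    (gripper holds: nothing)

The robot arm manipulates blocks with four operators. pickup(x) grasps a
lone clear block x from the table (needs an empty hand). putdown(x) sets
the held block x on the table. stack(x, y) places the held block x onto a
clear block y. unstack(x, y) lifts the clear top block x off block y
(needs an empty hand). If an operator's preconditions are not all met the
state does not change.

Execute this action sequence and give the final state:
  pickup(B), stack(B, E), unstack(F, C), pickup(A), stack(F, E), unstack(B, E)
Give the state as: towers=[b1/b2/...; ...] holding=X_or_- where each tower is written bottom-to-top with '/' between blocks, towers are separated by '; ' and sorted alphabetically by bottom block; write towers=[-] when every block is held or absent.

towers=[D/F/C/A/E] holding=B

step 1 (pickup(B)): towers=[D/F/C/A/E] holding=B
step 2 (stack(B, E)): towers=[D/F/C/A/E/B] holding=-
step 3 (unstack(F, C)) [no-op]: towers=[D/F/C/A/E/B] holding=-
step 4 (pickup(A)) [no-op]: towers=[D/F/C/A/E/B] holding=-
step 5 (stack(F, E)) [no-op]: towers=[D/F/C/A/E/B] holding=-
step 6 (unstack(B, E)): towers=[D/F/C/A/E] holding=B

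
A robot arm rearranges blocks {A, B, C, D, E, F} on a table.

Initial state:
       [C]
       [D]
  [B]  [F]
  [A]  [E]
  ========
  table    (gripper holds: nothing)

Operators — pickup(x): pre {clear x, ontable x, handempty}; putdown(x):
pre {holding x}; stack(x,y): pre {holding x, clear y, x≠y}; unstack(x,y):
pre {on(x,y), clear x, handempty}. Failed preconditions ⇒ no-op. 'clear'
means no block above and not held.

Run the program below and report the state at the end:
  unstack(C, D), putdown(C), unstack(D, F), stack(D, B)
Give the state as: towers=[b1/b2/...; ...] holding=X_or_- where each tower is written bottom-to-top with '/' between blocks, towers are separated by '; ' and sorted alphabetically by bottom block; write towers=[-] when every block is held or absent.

towers=[A/B/D; C; E/F] holding=-

step 1 (unstack(C, D)): towers=[A/B; E/F/D] holding=C
step 2 (putdown(C)): towers=[A/B; C; E/F/D] holding=-
step 3 (unstack(D, F)): towers=[A/B; C; E/F] holding=D
step 4 (stack(D, B)): towers=[A/B/D; C; E/F] holding=-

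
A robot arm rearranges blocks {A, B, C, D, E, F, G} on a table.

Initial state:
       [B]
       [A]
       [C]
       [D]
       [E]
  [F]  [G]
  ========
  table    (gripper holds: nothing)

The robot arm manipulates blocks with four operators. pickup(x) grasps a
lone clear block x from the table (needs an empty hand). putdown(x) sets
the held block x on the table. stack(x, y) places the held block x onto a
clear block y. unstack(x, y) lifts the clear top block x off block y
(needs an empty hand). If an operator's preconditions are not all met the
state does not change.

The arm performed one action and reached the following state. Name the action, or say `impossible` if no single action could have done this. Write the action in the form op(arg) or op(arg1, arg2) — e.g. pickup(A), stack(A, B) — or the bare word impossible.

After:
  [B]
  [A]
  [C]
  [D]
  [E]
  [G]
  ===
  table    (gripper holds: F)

target: towers=[G/E/D/C/A/B] holding=F
     unstack(B, A) → towers=[F; G/E/D/C/A] holding=B
         pickup(F) → towers=[G/E/D/C/A/B] holding=F  ← match

pickup(F)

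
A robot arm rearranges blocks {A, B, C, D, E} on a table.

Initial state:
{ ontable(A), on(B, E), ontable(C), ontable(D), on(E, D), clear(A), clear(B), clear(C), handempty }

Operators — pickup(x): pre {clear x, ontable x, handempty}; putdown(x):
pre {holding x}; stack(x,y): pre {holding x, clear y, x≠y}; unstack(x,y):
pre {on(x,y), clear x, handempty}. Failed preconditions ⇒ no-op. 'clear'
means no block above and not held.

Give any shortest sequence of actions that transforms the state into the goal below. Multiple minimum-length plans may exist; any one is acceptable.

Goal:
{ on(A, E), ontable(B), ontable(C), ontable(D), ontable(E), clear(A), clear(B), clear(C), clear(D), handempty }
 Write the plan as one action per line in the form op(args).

step 1 (unstack(B, E)): towers=[A; C; D/E] holding=B
step 2 (putdown(B)): towers=[A; B; C; D/E] holding=-
step 3 (unstack(E, D)): towers=[A; B; C; D] holding=E
step 4 (putdown(E)): towers=[A; B; C; D; E] holding=-
step 5 (pickup(A)): towers=[B; C; D; E] holding=A
step 6 (stack(A, E)): towers=[B; C; D; E/A] holding=-
goal check: towers=[B; C; D; E/A] holding=- — reached (length 6, optimal by BFS)

unstack(B, E)
putdown(B)
unstack(E, D)
putdown(E)
pickup(A)
stack(A, E)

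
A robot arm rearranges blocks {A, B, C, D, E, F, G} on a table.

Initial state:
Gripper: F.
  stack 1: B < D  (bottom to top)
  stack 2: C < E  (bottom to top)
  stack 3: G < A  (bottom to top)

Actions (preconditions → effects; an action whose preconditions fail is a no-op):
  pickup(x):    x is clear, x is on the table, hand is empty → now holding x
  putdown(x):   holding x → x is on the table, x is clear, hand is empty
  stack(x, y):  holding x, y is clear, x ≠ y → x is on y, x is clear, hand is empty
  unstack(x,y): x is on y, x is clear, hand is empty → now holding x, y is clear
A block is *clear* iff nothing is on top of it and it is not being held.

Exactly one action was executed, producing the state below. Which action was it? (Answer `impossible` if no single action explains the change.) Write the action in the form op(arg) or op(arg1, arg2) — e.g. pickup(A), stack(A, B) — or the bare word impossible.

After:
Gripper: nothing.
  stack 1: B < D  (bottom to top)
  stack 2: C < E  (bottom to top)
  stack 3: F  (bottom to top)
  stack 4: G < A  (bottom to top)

target: towers=[B/D; C/E; F; G/A] holding=-
        putdown(F) → towers=[B/D; C/E; F; G/A] holding=-  ← match
       stack(F, D) → towers=[B/D/F; C/E; G/A] holding=-
       stack(F, A) → towers=[B/D; C/E; G/A/F] holding=-
       stack(F, E) → towers=[B/D; C/E/F; G/A] holding=-

putdown(F)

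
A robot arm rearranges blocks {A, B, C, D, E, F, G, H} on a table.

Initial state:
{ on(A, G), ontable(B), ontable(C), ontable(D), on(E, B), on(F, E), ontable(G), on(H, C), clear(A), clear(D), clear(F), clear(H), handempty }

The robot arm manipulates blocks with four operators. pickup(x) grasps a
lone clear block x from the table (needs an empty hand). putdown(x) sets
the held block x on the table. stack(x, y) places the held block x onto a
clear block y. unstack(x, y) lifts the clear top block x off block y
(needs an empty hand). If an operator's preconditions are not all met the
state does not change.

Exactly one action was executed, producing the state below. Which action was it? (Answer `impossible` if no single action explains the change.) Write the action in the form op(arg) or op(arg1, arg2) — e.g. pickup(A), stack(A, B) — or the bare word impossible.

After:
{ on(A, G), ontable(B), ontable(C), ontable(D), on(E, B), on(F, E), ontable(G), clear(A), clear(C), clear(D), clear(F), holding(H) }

target: towers=[B/E/F; C; D; G/A] holding=H
     unstack(A, G) → towers=[B/E/F; C/H; D; G] holding=A
     unstack(H, C) → towers=[B/E/F; C; D; G/A] holding=H  ← match
     unstack(F, E) → towers=[B/E; C/H; D; G/A] holding=F
         pickup(D) → towers=[B/E/F; C/H; G/A] holding=D

unstack(H, C)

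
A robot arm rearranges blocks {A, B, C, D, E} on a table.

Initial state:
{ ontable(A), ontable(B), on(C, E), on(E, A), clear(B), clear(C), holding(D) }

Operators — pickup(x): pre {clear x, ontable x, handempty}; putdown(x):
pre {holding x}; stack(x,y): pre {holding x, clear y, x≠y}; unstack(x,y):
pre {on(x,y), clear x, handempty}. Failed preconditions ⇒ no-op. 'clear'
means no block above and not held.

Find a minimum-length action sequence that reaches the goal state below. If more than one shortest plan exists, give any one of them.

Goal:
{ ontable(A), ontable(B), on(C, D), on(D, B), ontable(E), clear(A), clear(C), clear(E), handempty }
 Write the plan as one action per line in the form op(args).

stack(D, B)
unstack(C, E)
stack(C, D)
unstack(E, A)
putdown(E)

step 1 (stack(D, B)): towers=[A/E/C; B/D] holding=-
step 2 (unstack(C, E)): towers=[A/E; B/D] holding=C
step 3 (stack(C, D)): towers=[A/E; B/D/C] holding=-
step 4 (unstack(E, A)): towers=[A; B/D/C] holding=E
step 5 (putdown(E)): towers=[A; B/D/C; E] holding=-
goal check: towers=[A; B/D/C; E] holding=- — reached (length 5, optimal by BFS)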